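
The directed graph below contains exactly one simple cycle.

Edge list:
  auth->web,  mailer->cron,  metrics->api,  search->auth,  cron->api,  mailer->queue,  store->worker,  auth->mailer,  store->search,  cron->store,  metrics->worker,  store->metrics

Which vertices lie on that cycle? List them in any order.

DFS with gray/black marking from cron:
cron gray
  store gray
    search gray
      auth gray
        mailer gray
          queue gray
          queue black
          mailer→cron: cron is gray → back edge
Back edge closes the cycle cron → store → search → auth → mailer → cron; its vertices are {auth, cron, store, mailer, search}.

auth, cron, store, mailer, search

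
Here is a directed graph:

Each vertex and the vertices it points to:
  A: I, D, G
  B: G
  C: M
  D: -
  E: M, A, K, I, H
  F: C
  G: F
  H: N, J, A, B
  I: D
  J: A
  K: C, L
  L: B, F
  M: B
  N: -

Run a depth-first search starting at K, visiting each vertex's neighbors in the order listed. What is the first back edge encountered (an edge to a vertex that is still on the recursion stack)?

DFS from K (visiting each vertex's neighbors in the order listed); mark gray on enter, black on exit:
K gray
  C gray
    M gray
      B gray
        G gray
          F gray
            F→C: C is gray → back edge
First back edge: F → C.

F->C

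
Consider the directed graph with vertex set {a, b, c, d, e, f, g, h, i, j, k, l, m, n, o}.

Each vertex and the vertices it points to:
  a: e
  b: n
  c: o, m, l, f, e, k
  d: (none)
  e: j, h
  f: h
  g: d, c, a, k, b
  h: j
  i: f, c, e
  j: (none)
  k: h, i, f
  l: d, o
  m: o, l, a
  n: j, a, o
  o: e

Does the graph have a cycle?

DFS with white/gray/black marking, starting from d:
d gray
d black
a gray
  e gray
    j gray
    j black
    h gray
      h→j: j black — skip
    h black
  e black
a black
b gray
  n gray
    n→j: j black — skip
    n→a: a black — skip
    o gray
      o→e: e black — skip
    o black
  n black
b black
c gray
  c→o: o black — skip
  m gray
    m→o: o black — skip
    l gray
      l→d: d black — skip
      l→o: o black — skip
    l black
    m→a: a black — skip
  m black
  c→l: l black — skip
  f gray
    f→h: h black — skip
  f black
  c→e: e black — skip
  k gray
    k→h: h black — skip
    i gray
      i→f: f black — skip
      i→c: c is gray → back edge
Back edge found, so a cycle exists: c → k → i → c.

Yes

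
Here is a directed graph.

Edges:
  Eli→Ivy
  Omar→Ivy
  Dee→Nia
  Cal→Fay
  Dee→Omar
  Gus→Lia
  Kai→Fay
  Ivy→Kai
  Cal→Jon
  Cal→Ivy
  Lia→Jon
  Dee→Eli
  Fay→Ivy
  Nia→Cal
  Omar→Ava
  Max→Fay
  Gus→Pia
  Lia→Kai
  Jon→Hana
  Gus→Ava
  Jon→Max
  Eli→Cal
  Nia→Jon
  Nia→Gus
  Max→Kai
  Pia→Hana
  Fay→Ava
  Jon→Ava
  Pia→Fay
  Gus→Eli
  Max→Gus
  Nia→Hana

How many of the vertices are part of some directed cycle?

9

A vertex is on a directed cycle iff it belongs to a strongly connected component of size ≥ 2 (or has a self-loop).
The vertices on cycles are {Cal, Eli, Fay, Gus, Ivy, Jon, Kai, Lia, Max} — 9 in total.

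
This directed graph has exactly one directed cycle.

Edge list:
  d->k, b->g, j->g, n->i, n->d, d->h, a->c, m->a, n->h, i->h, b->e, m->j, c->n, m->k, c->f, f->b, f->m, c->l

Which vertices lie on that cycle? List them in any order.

DFS with gray/black marking from c:
c gray
  l gray
  l black
  f gray
    b gray
      g gray
      g black
      e gray
      e black
    b black
    m gray
      k gray
      k black
      j gray
        j→g: g black — skip
      j black
      a gray
        a→c: c is gray → back edge
Back edge closes the cycle c → f → m → a → c; its vertices are {a, c, f, m}.

a, c, f, m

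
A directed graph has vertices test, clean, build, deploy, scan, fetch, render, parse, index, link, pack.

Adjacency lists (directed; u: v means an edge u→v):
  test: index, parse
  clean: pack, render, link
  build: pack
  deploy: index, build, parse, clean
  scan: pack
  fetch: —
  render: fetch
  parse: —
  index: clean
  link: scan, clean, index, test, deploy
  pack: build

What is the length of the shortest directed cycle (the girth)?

2

For each vertex v, BFS finds the shortest path from v back to v.
The shortest such closed walk is link → clean → link, length 2.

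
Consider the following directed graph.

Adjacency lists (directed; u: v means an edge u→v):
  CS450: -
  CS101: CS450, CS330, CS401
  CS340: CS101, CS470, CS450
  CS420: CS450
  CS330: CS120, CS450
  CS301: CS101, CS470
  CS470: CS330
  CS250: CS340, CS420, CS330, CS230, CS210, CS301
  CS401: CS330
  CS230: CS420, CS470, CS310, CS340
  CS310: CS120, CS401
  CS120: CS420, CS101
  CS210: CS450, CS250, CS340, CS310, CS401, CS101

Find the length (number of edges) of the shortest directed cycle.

For each vertex v, BFS finds the shortest path from v back to v.
The shortest such closed walk is CS210 → CS250 → CS210, length 2.

2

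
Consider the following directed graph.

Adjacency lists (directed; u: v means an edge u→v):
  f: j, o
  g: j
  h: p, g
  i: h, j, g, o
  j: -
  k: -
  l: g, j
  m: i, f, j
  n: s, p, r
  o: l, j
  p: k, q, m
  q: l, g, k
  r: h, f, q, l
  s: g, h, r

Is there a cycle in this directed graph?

Yes

DFS with white/gray/black marking, starting from h:
h gray
  p gray
    k gray
    k black
    q gray
      l gray
        g gray
          j gray
          j black
        g black
        l→j: j black — skip
      l black
      q→g: g black — skip
      q→k: k black — skip
    q black
    m gray
      i gray
        i→h: h is gray → back edge
Back edge found, so a cycle exists: h → p → m → i → h.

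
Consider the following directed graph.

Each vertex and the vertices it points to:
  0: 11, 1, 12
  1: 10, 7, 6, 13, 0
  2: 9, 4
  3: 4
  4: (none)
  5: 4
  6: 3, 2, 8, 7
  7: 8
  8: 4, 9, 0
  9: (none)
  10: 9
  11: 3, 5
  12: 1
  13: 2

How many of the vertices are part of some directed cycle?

6

A vertex is on a directed cycle iff it belongs to a strongly connected component of size ≥ 2 (or has a self-loop).
The vertices on cycles are {0, 1, 6, 7, 8, 12} — 6 in total.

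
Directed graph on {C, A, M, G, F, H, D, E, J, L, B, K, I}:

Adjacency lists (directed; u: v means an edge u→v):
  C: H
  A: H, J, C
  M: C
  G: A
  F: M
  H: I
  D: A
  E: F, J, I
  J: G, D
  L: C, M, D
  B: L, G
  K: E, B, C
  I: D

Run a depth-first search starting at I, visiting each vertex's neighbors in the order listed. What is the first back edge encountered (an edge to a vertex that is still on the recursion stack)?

DFS from I (visiting each vertex's neighbors in the order listed); mark gray on enter, black on exit:
I gray
  D gray
    A gray
      H gray
        H→I: I is gray → back edge
First back edge: H → I.

H->I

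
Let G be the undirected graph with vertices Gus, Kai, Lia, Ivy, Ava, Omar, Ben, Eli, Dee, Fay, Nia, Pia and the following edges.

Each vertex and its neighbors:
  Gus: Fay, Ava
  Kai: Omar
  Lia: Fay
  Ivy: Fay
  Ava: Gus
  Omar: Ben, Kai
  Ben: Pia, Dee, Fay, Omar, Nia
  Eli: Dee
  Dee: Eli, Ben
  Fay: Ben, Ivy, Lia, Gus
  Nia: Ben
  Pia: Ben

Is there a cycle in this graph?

DFS, tracking each vertex's parent; an edge to a visited non-parent vertex closes a cycle.
Start from Omar:
visit Omar (parent –)
  visit Ben (parent Omar)
    visit Pia (parent Ben)
      Pia–Ben: parent, skip
    visit Dee (parent Ben)
      visit Eli (parent Dee)
        Eli–Dee: parent, skip
      Dee–Ben: parent, skip
    visit Fay (parent Ben)
      Fay–Ben: parent, skip
      visit Ivy (parent Fay)
        Ivy–Fay: parent, skip
      visit Lia (parent Fay)
        Lia–Fay: parent, skip
      visit Gus (parent Fay)
        Gus–Fay: parent, skip
        visit Ava (parent Gus)
          Ava–Gus: parent, skip
    Ben–Omar: parent, skip
    visit Nia (parent Ben)
      Nia–Ben: parent, skip
  visit Kai (parent Omar)
    Kai–Omar: parent, skip
No non-parent visited neighbor found — the graph is a forest.

No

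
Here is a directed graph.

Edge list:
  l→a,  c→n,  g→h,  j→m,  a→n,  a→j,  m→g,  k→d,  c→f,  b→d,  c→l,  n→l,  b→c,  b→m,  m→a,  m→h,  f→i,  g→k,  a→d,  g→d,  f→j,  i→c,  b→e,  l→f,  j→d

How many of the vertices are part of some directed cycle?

A vertex is on a directed cycle iff it belongs to a strongly connected component of size ≥ 2 (or has a self-loop).
The vertices on cycles are {a, c, f, i, j, l, m, n} — 8 in total.

8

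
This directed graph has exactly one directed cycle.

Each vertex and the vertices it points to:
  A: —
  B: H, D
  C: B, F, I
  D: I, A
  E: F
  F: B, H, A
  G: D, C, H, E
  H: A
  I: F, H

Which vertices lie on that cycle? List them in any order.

B, D, F, I

DFS with gray/black marking from B:
B gray
  H gray
    A gray
    A black
  H black
  D gray
    I gray
      F gray
        F→B: B is gray → back edge
Back edge closes the cycle B → D → I → F → B; its vertices are {B, D, F, I}.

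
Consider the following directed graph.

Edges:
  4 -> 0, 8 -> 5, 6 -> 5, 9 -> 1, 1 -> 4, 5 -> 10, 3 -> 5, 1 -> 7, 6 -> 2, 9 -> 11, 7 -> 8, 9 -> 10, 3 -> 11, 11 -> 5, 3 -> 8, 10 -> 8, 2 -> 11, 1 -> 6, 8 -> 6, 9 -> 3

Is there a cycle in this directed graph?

DFS with white/gray/black marking, starting from 0:
0 gray
0 black
1 gray
  7 gray
    8 gray
      6 gray
        2 gray
          11 gray
            5 gray
              10 gray
                10→8: 8 is gray → back edge
Back edge found, so a cycle exists: 8 → 6 → 2 → 11 → 5 → 10 → 8.

Yes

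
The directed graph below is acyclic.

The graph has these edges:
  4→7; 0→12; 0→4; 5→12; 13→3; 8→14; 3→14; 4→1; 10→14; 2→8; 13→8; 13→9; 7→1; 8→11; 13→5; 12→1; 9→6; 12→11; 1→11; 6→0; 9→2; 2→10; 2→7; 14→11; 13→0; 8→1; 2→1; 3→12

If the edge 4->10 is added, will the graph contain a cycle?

No

Adding 4→10 creates a cycle iff 10 can already reach 4.
Explore from 10: no path reaches 4. The graph stays acyclic.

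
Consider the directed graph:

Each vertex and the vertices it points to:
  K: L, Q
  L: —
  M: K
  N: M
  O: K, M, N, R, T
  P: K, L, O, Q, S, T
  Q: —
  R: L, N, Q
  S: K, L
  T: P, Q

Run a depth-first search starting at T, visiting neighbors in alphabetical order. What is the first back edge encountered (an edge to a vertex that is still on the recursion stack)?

O→T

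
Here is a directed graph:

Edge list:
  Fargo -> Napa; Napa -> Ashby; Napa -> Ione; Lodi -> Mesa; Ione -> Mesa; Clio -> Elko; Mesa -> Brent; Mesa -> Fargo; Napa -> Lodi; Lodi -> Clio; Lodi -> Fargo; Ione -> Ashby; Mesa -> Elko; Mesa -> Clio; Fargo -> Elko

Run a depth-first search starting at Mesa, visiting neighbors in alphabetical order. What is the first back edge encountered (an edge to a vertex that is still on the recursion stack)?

Ione->Mesa

DFS from Mesa (visiting neighbors in alphabetical order); mark gray on enter, black on exit:
Mesa gray
  Brent gray
  Brent black
  Clio gray
    Elko gray
    Elko black
  Clio black
  Mesa→Elko: Elko black — skip
  Fargo gray
    Fargo→Elko: Elko black — skip
    Napa gray
      Ashby gray
      Ashby black
      Ione gray
        Ione→Ashby: Ashby black — skip
        Ione→Mesa: Mesa is gray → back edge
First back edge: Ione → Mesa.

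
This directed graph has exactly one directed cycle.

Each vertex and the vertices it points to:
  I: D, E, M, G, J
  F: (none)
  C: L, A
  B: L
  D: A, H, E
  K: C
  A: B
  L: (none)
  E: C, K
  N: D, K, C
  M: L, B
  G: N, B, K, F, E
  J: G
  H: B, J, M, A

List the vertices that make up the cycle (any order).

D, G, H, J, N

DFS with gray/black marking from J:
J gray
  G gray
    N gray
      D gray
        A gray
          B gray
            L gray
            L black
          B black
        A black
        H gray
          H→B: B black — skip
          H→J: J is gray → back edge
Back edge closes the cycle J → G → N → D → H → J; its vertices are {D, G, H, J, N}.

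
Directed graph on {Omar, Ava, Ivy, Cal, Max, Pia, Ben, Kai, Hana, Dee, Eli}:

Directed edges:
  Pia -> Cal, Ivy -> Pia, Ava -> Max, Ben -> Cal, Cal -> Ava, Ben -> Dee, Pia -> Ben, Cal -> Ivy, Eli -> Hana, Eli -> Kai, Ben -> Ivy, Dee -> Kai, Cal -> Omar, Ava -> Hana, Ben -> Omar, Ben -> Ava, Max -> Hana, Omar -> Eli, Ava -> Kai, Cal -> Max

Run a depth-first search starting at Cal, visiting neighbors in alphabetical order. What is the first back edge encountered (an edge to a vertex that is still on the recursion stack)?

Ben->Cal

DFS from Cal (visiting neighbors in alphabetical order); mark gray on enter, black on exit:
Cal gray
  Ava gray
    Hana gray
    Hana black
    Kai gray
    Kai black
    Max gray
      Max→Hana: Hana black — skip
    Max black
  Ava black
  Ivy gray
    Pia gray
      Ben gray
        Ben→Ava: Ava black — skip
        Ben→Cal: Cal is gray → back edge
First back edge: Ben → Cal.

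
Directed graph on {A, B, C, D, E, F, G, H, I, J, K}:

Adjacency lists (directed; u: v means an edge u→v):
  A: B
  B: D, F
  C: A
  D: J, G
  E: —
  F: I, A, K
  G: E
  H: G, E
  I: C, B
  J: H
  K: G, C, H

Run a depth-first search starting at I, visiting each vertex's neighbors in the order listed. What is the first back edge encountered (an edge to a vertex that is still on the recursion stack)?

DFS from I (visiting each vertex's neighbors in the order listed); mark gray on enter, black on exit:
I gray
  C gray
    A gray
      B gray
        D gray
          J gray
            H gray
              G gray
                E gray
                E black
              G black
              H→E: E black — skip
            H black
          J black
          D→G: G black — skip
        D black
        F gray
          F→I: I is gray → back edge
First back edge: F → I.

F->I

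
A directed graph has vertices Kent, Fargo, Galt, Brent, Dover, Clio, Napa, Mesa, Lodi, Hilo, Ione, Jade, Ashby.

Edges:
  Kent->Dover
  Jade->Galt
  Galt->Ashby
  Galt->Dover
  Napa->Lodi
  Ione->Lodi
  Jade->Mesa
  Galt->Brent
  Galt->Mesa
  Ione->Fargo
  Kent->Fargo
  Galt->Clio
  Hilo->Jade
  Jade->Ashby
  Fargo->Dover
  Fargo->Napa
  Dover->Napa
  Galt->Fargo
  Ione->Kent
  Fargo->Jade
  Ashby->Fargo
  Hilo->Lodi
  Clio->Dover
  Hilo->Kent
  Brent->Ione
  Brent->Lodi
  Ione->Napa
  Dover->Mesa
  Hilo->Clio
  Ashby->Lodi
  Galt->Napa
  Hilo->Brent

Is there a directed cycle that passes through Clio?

Clio lies on a cycle iff there is a path from Clio back to itself.
Exploring from Clio, it never reaches itself; equivalently, its strongly connected component is a singleton.

No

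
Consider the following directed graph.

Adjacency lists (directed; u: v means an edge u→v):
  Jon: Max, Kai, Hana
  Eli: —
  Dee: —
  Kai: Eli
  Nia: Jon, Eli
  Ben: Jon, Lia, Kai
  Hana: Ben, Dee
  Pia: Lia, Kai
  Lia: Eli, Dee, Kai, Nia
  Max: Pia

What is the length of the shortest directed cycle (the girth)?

3

For each vertex v, BFS finds the shortest path from v back to v.
The shortest such closed walk is Jon → Hana → Ben → Jon, length 3.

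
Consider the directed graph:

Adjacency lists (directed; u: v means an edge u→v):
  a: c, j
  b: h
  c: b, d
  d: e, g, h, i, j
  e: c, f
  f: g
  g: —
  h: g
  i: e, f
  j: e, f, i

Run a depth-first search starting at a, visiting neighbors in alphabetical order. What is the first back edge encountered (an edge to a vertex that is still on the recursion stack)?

e->c

DFS from a (visiting neighbors in alphabetical order); mark gray on enter, black on exit:
a gray
  c gray
    b gray
      h gray
        g gray
        g black
      h black
    b black
    d gray
      e gray
        e→c: c is gray → back edge
First back edge: e → c.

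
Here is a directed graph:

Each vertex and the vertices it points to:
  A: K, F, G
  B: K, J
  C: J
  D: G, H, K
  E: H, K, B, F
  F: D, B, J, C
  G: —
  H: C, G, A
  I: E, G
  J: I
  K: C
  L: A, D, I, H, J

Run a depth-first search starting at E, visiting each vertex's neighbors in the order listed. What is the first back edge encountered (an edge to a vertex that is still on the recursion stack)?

I→E

DFS from E (visiting each vertex's neighbors in the order listed); mark gray on enter, black on exit:
E gray
  H gray
    C gray
      J gray
        I gray
          I→E: E is gray → back edge
First back edge: I → E.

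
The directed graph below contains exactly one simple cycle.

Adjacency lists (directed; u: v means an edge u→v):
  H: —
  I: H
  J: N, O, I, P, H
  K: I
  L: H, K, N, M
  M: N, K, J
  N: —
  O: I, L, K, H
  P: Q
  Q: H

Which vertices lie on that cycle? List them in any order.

DFS with gray/black marking from M:
M gray
  N gray
  N black
  K gray
    I gray
      H gray
      H black
    I black
  K black
  J gray
    J→N: N black — skip
    O gray
      O→I: I black — skip
      L gray
        L→H: H black — skip
        L→K: K black — skip
        L→N: N black — skip
        L→M: M is gray → back edge
Back edge closes the cycle M → J → O → L → M; its vertices are {J, L, M, O}.

J, L, M, O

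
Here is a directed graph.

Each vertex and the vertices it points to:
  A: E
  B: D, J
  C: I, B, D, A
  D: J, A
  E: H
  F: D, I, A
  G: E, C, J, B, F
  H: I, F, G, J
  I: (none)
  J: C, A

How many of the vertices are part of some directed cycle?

9

A vertex is on a directed cycle iff it belongs to a strongly connected component of size ≥ 2 (or has a self-loop).
The vertices on cycles are {A, B, C, D, E, F, G, H, J} — 9 in total.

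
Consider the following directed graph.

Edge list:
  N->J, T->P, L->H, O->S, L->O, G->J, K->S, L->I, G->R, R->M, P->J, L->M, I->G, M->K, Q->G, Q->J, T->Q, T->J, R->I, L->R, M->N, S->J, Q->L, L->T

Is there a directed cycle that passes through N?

N lies on a cycle iff there is a path from N back to itself.
Exploring from N, it never reaches itself; equivalently, its strongly connected component is a singleton.

No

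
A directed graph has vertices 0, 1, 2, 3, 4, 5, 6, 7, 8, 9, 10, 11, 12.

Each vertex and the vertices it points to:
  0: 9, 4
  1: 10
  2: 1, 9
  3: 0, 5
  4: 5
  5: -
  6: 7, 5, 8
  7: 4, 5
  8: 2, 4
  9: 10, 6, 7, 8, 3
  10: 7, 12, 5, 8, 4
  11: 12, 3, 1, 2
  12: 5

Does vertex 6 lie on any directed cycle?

6 is on a cycle iff 6 can reach itself via ≥1 edge.
6 → 8 → 2 → 9 → 6 — yes.

Yes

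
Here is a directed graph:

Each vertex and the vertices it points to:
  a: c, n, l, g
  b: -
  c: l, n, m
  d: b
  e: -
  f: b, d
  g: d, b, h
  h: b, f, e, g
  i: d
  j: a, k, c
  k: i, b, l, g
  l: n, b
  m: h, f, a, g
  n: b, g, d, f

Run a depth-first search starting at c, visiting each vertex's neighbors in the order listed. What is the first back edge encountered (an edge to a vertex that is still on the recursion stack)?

DFS from c (visiting each vertex's neighbors in the order listed); mark gray on enter, black on exit:
c gray
  l gray
    n gray
      b gray
      b black
      g gray
        d gray
          d→b: b black — skip
        d black
        g→b: b black — skip
        h gray
          h→b: b black — skip
          f gray
            f→b: b black — skip
            f→d: d black — skip
          f black
          e gray
          e black
          h→g: g is gray → back edge
First back edge: h → g.

h->g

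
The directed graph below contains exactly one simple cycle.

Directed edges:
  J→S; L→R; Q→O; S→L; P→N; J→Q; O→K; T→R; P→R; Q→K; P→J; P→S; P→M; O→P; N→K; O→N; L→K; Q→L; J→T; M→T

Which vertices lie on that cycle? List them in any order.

DFS with gray/black marking from P:
P gray
  N gray
    K gray
    K black
  N black
  R gray
  R black
  M gray
    T gray
      T→R: R black — skip
    T black
  M black
  J gray
    J→T: T black — skip
    S gray
      L gray
        L→R: R black — skip
        L→K: K black — skip
      L black
    S black
    Q gray
      Q→L: L black — skip
      Q→K: K black — skip
      O gray
        O→N: N black — skip
        O→P: P is gray → back edge
Back edge closes the cycle P → J → Q → O → P; its vertices are {J, O, P, Q}.

J, O, P, Q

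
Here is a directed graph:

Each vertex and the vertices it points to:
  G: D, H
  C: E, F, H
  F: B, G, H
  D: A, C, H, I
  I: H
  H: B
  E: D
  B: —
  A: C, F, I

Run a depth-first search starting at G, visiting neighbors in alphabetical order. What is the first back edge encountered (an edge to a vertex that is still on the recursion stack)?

DFS from G (visiting neighbors in alphabetical order); mark gray on enter, black on exit:
G gray
  D gray
    A gray
      C gray
        E gray
          E→D: D is gray → back edge
First back edge: E → D.

E->D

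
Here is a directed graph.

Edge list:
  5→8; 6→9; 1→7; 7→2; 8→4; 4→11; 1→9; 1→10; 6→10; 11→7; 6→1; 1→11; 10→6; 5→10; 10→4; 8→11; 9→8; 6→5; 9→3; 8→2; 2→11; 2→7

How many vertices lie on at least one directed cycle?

A vertex is on a directed cycle iff it belongs to a strongly connected component of size ≥ 2 (or has a self-loop).
The vertices on cycles are {1, 2, 5, 6, 7, 10, 11} — 7 in total.

7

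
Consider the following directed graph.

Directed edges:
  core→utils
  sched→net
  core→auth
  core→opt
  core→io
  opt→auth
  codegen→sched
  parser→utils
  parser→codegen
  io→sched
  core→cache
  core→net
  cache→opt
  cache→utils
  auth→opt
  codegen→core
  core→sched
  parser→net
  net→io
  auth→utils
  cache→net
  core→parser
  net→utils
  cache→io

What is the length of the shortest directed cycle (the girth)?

For each vertex v, BFS finds the shortest path from v back to v.
The shortest such closed walk is auth → opt → auth, length 2.

2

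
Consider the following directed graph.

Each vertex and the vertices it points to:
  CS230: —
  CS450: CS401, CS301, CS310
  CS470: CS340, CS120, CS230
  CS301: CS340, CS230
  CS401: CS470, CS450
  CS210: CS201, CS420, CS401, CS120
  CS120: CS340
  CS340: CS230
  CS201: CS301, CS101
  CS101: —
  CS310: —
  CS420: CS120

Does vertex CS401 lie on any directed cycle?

Yes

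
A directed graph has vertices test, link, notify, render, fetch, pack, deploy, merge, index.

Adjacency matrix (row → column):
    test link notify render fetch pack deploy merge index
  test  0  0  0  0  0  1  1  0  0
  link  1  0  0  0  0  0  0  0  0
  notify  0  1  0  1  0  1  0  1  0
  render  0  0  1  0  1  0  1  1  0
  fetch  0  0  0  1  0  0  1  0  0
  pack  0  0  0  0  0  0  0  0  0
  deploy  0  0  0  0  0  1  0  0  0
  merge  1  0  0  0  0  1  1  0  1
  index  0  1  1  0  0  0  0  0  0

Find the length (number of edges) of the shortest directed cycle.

2

For each vertex v, BFS finds the shortest path from v back to v.
The shortest such closed walk is notify → render → notify, length 2.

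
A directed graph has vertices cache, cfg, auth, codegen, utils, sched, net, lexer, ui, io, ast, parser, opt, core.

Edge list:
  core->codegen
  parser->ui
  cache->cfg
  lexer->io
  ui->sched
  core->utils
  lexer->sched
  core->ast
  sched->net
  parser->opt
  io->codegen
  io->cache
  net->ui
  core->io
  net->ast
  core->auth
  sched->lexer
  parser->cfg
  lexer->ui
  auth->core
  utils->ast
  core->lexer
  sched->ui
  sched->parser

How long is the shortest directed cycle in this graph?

2

For each vertex v, BFS finds the shortest path from v back to v.
The shortest such closed walk is core → auth → core, length 2.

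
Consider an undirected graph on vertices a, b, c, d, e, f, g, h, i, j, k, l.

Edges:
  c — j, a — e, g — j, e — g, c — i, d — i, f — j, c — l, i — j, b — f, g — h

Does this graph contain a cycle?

Yes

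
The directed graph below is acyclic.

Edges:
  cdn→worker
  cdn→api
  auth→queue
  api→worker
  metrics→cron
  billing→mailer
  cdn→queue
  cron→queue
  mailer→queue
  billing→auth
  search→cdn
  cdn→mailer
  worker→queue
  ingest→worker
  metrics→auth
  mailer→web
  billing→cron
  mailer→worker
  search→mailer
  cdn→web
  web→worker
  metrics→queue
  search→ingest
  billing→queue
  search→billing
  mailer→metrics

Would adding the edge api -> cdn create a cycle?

Adding api→cdn creates a cycle iff cdn can already reach api.
Path from cdn: cdn → api.
So cdn → … → api → cdn is a cycle.

Yes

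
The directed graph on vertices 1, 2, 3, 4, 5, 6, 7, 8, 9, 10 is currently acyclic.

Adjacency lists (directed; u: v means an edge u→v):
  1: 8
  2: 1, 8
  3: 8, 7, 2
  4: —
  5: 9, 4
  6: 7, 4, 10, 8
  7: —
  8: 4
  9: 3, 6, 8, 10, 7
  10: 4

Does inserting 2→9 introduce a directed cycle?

Yes

Adding 2→9 creates a cycle iff 9 can already reach 2.
Path from 9: 9 → 3 → 2.
So 9 → … → 2 → 9 is a cycle.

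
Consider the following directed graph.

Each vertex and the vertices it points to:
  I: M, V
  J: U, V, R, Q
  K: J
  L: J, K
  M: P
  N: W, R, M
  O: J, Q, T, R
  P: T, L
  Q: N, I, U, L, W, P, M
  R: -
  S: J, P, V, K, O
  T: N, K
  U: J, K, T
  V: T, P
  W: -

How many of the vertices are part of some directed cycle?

11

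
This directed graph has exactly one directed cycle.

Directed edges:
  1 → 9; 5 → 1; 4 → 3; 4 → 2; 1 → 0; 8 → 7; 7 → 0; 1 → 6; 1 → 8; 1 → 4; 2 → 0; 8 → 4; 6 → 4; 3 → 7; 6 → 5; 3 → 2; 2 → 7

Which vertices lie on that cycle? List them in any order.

1, 5, 6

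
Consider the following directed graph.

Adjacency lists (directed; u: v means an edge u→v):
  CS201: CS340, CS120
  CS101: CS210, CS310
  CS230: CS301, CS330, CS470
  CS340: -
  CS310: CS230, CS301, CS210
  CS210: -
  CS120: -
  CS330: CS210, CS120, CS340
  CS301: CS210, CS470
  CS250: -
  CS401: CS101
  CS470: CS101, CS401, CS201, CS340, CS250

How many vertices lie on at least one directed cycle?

6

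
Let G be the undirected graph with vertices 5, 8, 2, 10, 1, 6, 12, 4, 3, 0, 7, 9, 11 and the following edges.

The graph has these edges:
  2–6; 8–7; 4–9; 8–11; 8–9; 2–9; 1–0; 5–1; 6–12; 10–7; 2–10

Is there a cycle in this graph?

DFS, tracking each vertex's parent; an edge to a visited non-parent vertex closes a cycle.
Start from 7:
visit 7 (parent –)
  visit 8 (parent 7)
    8–7: parent, skip
    visit 9 (parent 8)
      9–8: parent, skip
      visit 2 (parent 9)
        visit 6 (parent 2)
          visit 12 (parent 6)
            12–6: parent, skip
          6–2: parent, skip
        2–9: parent, skip
        visit 10 (parent 2)
          10–2: parent, skip
          10–7: 7 visited and ≠ parent → cycle
Cycle: 7 – 8 – 9 – 2 – 10 – 7.

Yes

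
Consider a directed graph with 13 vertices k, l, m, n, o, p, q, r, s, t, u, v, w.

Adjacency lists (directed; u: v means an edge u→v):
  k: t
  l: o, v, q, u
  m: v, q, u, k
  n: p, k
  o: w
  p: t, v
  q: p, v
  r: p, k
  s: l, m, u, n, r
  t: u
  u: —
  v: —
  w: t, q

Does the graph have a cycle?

No

DFS with white/gray/black marking, starting from w:
w gray
  t gray
    u gray
    u black
  t black
  q gray
    p gray
      p→t: t black — skip
      v gray
      v black
    p black
    q→v: v black — skip
  q black
w black
k gray
  k→t: t black — skip
k black
l gray
  o gray
    o→w: w black — skip
  o black
  l→v: v black — skip
  l→q: q black — skip
  l→u: u black — skip
l black
m gray
  m→v: v black — skip
  m→q: q black — skip
  m→u: u black — skip
  m→k: k black — skip
m black
n gray
  n→p: p black — skip
  n→k: k black — skip
n black
r gray
  r→p: p black — skip
  r→k: k black — skip
r black
s gray
  s→l: l black — skip
  s→m: m black — skip
  s→u: u black — skip
  s→n: n black — skip
  s→r: r black — skip
s black
Every edge goes to a white or black vertex — no back edge, so the graph is acyclic.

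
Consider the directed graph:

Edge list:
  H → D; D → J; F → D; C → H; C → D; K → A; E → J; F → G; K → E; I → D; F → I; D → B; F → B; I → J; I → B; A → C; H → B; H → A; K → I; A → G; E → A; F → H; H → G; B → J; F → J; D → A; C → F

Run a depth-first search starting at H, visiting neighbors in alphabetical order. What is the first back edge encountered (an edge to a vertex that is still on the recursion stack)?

DFS from H (visiting neighbors in alphabetical order); mark gray on enter, black on exit:
H gray
  A gray
    C gray
      D gray
        D→A: A is gray → back edge
First back edge: D → A.

D→A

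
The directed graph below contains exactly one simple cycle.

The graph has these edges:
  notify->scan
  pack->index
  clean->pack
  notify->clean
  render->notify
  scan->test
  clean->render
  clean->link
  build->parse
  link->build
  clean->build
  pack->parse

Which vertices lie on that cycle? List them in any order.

DFS with gray/black marking from notify:
notify gray
  clean gray
    render gray
      render→notify: notify is gray → back edge
Back edge closes the cycle notify → clean → render → notify; its vertices are {clean, notify, render}.

clean, notify, render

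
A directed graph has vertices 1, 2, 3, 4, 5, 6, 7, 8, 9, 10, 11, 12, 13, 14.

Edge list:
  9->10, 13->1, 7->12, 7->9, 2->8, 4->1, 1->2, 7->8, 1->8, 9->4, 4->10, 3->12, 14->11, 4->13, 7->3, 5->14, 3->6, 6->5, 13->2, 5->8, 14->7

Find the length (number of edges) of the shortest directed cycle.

For each vertex v, BFS finds the shortest path from v back to v.
The shortest such closed walk is 7 → 3 → 6 → 5 → 14 → 7, length 5.

5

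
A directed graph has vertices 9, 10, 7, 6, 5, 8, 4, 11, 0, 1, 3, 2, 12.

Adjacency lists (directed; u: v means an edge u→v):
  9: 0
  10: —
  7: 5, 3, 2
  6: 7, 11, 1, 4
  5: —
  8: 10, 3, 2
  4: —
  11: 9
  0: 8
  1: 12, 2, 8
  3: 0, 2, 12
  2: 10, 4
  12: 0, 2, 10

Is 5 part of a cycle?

No

5 lies on a cycle iff there is a path from 5 back to itself.
Exploring from 5, it never reaches itself; equivalently, its strongly connected component is a singleton.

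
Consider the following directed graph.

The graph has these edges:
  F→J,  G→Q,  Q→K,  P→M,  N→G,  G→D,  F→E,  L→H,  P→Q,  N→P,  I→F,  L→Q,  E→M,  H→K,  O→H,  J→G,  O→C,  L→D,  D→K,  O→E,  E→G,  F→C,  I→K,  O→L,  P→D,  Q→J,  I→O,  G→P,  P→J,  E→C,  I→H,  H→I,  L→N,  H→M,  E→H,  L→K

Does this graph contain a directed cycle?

Yes

DFS with white/gray/black marking, starting from J:
J gray
  G gray
    P gray
      D gray
        K gray
        K black
      D black
      P→J: J is gray → back edge
Back edge found, so a cycle exists: J → G → P → J.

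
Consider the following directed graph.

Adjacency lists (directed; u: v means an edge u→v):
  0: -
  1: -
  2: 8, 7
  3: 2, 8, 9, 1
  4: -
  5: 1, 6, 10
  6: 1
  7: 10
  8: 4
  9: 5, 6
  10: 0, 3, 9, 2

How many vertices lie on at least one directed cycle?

A vertex is on a directed cycle iff it belongs to a strongly connected component of size ≥ 2 (or has a self-loop).
The vertices on cycles are {2, 3, 5, 7, 9, 10} — 6 in total.

6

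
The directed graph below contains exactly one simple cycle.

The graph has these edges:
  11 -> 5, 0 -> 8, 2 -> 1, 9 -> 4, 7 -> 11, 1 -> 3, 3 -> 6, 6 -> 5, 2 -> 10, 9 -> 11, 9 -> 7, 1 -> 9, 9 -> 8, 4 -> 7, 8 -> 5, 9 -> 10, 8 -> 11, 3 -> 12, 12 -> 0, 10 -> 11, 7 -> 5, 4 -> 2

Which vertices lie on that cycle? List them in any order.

DFS with gray/black marking from 1:
1 gray
  3 gray
    12 gray
      0 gray
        8 gray
          5 gray
          5 black
          11 gray
            11→5: 5 black — skip
          11 black
        8 black
      0 black
    12 black
    6 gray
      6→5: 5 black — skip
    6 black
  3 black
  9 gray
    7 gray
      7→11: 11 black — skip
      7→5: 5 black — skip
    7 black
    10 gray
      10→11: 11 black — skip
    10 black
    9→11: 11 black — skip
    4 gray
      4→7: 7 black — skip
      2 gray
        2→1: 1 is gray → back edge
Back edge closes the cycle 1 → 9 → 4 → 2 → 1; its vertices are {1, 2, 4, 9}.

1, 2, 4, 9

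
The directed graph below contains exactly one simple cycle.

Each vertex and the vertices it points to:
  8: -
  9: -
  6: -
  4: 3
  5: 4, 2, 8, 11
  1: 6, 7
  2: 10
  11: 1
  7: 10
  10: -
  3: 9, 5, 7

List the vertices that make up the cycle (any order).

3, 4, 5

DFS with gray/black marking from 3:
3 gray
  9 gray
  9 black
  5 gray
    4 gray
      4→3: 3 is gray → back edge
Back edge closes the cycle 3 → 5 → 4 → 3; its vertices are {3, 4, 5}.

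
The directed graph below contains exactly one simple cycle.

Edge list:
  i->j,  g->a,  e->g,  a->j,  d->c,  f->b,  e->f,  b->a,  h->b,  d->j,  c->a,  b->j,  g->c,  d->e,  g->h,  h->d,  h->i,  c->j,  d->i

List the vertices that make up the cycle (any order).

DFS with gray/black marking from h:
h gray
  i gray
    j gray
    j black
  i black
  d gray
    e gray
      f gray
        b gray
          b→j: j black — skip
          a gray
            a→j: j black — skip
          a black
        b black
      f black
      g gray
        g→h: h is gray → back edge
Back edge closes the cycle h → d → e → g → h; its vertices are {d, e, g, h}.

d, e, g, h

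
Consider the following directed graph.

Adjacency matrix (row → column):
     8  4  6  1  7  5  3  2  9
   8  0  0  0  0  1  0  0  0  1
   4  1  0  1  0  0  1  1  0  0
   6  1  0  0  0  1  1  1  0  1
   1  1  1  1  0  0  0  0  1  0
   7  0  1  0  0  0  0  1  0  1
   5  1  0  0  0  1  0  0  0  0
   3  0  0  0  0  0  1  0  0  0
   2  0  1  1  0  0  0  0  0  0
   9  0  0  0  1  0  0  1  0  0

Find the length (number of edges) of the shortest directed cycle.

For each vertex v, BFS finds the shortest path from v back to v.
The shortest such closed walk is 1 → 8 → 9 → 1, length 3.

3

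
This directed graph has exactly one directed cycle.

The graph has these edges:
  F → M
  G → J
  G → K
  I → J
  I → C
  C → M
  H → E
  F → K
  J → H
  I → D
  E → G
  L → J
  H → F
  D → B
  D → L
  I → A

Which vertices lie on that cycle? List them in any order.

E, G, H, J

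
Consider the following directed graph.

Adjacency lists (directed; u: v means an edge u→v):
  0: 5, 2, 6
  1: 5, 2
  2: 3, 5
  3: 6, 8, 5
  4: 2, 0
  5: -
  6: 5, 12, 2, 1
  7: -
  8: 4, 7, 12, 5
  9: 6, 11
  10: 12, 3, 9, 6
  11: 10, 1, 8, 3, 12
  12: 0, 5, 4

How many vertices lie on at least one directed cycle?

11

A vertex is on a directed cycle iff it belongs to a strongly connected component of size ≥ 2 (or has a self-loop).
The vertices on cycles are {0, 1, 2, 3, 4, 6, 8, 9, 10, 11, 12} — 11 in total.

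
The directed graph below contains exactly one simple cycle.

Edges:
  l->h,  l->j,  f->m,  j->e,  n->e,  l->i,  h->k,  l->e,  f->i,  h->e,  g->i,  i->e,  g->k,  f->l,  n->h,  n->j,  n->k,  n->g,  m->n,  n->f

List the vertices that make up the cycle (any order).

DFS with gray/black marking from n:
n gray
  k gray
  k black
  h gray
    h→k: k black — skip
    e gray
    e black
  h black
  f gray
    l gray
      j gray
        j→e: e black — skip
      j black
      l→h: h black — skip
      l→e: e black — skip
      i gray
        i→e: e black — skip
      i black
    l black
    m gray
      m→n: n is gray → back edge
Back edge closes the cycle n → f → m → n; its vertices are {f, m, n}.

f, m, n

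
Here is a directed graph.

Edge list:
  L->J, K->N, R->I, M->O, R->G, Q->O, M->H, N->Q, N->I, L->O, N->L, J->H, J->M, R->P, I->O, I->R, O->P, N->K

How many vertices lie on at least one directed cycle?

4

A vertex is on a directed cycle iff it belongs to a strongly connected component of size ≥ 2 (or has a self-loop).
The vertices on cycles are {I, K, N, R} — 4 in total.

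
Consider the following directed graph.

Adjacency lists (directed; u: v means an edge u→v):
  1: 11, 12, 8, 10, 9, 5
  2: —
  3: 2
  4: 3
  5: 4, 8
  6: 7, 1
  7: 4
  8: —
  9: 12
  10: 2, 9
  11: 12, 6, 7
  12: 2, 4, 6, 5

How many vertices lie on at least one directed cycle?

A vertex is on a directed cycle iff it belongs to a strongly connected component of size ≥ 2 (or has a self-loop).
The vertices on cycles are {1, 6, 9, 10, 11, 12} — 6 in total.

6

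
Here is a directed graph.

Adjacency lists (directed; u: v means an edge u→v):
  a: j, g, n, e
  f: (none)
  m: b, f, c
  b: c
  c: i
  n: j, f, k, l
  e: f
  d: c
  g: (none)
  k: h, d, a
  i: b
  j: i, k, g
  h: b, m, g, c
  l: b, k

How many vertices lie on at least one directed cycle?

A vertex is on a directed cycle iff it belongs to a strongly connected component of size ≥ 2 (or has a self-loop).
The vertices on cycles are {a, b, c, i, j, k, l, n} — 8 in total.

8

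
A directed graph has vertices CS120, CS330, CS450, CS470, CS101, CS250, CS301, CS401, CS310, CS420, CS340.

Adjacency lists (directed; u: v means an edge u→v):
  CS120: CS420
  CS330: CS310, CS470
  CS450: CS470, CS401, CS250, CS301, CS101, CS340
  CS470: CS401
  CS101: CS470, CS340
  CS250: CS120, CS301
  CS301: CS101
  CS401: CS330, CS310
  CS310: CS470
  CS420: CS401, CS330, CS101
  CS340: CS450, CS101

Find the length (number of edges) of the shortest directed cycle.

For each vertex v, BFS finds the shortest path from v back to v.
The shortest such closed walk is CS340 → CS450 → CS340, length 2.

2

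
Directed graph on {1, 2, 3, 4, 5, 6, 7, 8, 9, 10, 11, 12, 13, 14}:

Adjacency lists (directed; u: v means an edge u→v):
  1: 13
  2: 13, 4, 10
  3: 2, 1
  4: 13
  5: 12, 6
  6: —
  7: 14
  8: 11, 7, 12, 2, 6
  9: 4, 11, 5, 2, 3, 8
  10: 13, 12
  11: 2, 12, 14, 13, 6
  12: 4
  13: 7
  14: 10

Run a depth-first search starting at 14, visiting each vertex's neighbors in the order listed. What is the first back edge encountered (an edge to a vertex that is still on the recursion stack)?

7→14

DFS from 14 (visiting each vertex's neighbors in the order listed); mark gray on enter, black on exit:
14 gray
  10 gray
    13 gray
      7 gray
        7→14: 14 is gray → back edge
First back edge: 7 → 14.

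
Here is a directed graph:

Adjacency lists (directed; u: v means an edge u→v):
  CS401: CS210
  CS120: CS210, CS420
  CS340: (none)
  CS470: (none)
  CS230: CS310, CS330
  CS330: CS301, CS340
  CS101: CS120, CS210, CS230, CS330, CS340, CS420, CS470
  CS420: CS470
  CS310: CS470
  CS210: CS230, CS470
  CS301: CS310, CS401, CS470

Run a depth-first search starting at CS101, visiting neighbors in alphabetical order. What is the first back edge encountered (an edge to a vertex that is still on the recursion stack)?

DFS from CS101 (visiting neighbors in alphabetical order); mark gray on enter, black on exit:
CS101 gray
  CS120 gray
    CS210 gray
      CS230 gray
        CS310 gray
          CS470 gray
          CS470 black
        CS310 black
        CS330 gray
          CS301 gray
            CS301→CS310: CS310 black — skip
            CS401 gray
              CS401→CS210: CS210 is gray → back edge
First back edge: CS401 → CS210.

CS401→CS210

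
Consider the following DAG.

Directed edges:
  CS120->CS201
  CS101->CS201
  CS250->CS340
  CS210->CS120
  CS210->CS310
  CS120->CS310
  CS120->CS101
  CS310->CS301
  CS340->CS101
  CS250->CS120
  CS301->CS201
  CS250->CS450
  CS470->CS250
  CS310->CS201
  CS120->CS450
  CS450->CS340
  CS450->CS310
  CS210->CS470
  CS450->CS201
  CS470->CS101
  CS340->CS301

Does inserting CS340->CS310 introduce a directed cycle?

Adding CS340→CS310 creates a cycle iff CS310 can already reach CS340.
Explore from CS310: no path reaches CS340. The graph stays acyclic.

No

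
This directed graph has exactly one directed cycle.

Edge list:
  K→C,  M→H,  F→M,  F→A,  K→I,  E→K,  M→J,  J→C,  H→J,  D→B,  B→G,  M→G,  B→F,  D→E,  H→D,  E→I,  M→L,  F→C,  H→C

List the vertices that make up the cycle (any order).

B, D, F, H, M

DFS with gray/black marking from D:
D gray
  B gray
    G gray
    G black
    F gray
      A gray
      A black
      C gray
      C black
      M gray
        L gray
        L black
        H gray
          H→C: C black — skip
          J gray
            J→C: C black — skip
          J black
          H→D: D is gray → back edge
Back edge closes the cycle D → B → F → M → H → D; its vertices are {B, D, F, H, M}.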